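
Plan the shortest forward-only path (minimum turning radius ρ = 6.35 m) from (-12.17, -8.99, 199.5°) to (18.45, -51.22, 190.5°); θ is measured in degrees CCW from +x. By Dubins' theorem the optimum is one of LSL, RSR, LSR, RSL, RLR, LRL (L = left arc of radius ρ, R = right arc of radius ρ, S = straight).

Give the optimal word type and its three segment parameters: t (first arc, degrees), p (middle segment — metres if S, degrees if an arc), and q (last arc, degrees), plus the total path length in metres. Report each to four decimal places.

Let ψ = atan2(Δy, Δx) = atan2(-42.23, 30.62) = -54.0550° be the start→goal bearing.
Normalize: d = |goal − start| / ρ = 52.162796/6.35 = 8.214614, α = (θ_start − ψ) mod 360° = 253.5550° = 4.425370 rad, β = (θ_goal − ψ) mod 360° = 244.5550° = 4.268290 rad.
Common terms: sin α = -0.959092, cos α = -0.283095, sin β = -0.902998, cos β = -0.429645, cos(α−β) = 0.987688, d² = 67.479876. Work in radians in the unit-radius frame; every candidate has L = ρ·(t + p + q).
LSL: p² = 2 + d² − 2cos(α−β) + 2d(sin α − sin β) = 66.582921; p = √p² = 8.159836; φ = atan2(cos β − cos α, d + sin α − sin β) = -0.017961 rad; t = (φ − α) mod 2π = 1.839855 rad, q = (β − φ) mod 2π = 4.286251 rad → L = 6.35·(1.839855 + 8.159836 + 4.286251) = 6.35·14.285942 = 90.715729 m
RSR: p² = 2 + d² − 2cos(α−β) + 2d(sin β − sin α) = 68.426077; p = √p² = 8.272006; φ = atan2(cos α − cos β, d − sin α + sin β) = 0.017717 rad; t = (α − φ) mod 2π = 4.407652 rad, q = (φ − β) mod 2π = 2.032613 rad → L = 6.35·(4.407652 + 8.272006 + 2.032613) = 6.35·14.712271 = 93.422918 m
LSR: p² = d² − 2 + 2cos(α−β) + 2d(sin α + sin β) = 36.862553; p = √p² = 6.071454; φ = atan2(−cos α − cos β, d + sin α + sin β) − atan2(−2, p) = 0.429946 rad; t = (φ − α) mod 2π = 2.287762 rad, q = (φ − β) mod 2π = 2.444842 rad → L = 6.35·(2.287762 + 6.071454 + 2.444842) = 6.35·10.804058 = 68.605766 m
RSL: p² = d² − 2 + 2cos(α−β) − 2d(sin α + sin β) = 98.047953; p = √p² = 9.901917; φ = atan2(cos α + cos β, d − sin α − sin β) − atan2(2, p) = -0.269914 rad; t = (α − φ) mod 2π = 4.695283 rad, q = (β − φ) mod 2π = 4.538203 rad → L = 6.35·(4.695283 + 9.901917 + 4.538203) = 6.35·19.135403 = 121.509810 m
RLR: c = (6 − d² + 2cos(α−β) + 2d(sin α − sin β))/8 = -7.553260, |c| > 1 → infeasible
LRL: c = (6 − d² + 2cos(α−β) − 2d(sin α − sin β))/8 = -7.322865, |c| > 1 → infeasible
Shortest: LSR with L = 68.605766 m ≈ 68.6058 m
Convert LSR to answer units (arcs ×180/π): t = 2.287762·180/π = 131.0791°, p = ρ·p = 6.35·6.071454 = 38.5537 m, q = 2.444842·180/π = 140.0791°, L = 68.6058 m.

LSR: t = 131.0791°, p = 38.5537 m, q = 140.0791°, L = 68.6058 m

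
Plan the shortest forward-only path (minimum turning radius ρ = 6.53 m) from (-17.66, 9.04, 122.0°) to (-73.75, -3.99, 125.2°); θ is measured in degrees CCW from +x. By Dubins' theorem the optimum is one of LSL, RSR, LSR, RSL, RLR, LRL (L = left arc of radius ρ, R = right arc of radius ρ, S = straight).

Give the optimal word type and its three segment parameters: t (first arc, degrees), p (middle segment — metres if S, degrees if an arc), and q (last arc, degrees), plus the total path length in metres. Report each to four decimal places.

Let ψ = atan2(Δy, Δx) = atan2(-13.03, -56.09) = -166.9219° be the start→goal bearing.
Normalize: d = |goal − start| / ρ = 57.583583/6.53 = 8.818313, α = (θ_start − ψ) mod 360° = 288.9219° = 5.042638 rad, β = (θ_goal − ψ) mod 360° = 292.1219° = 5.098488 rad.
Common terms: sin α = -0.945962, cos α = 0.324278, sin β = -0.926385, cos β = 0.376578, cos(α−β) = 0.998441, d² = 77.762641. Work in radians in the unit-radius frame; every candidate has L = ρ·(t + p + q).
LSL: p² = 2 + d² − 2cos(α−β) + 2d(sin α − sin β) = 77.420493; p = √p² = 8.798892; φ = atan2(cos β − cos α, d + sin α − sin β) = 0.005944 rad; t = (φ − α) mod 2π = 1.246492 rad, q = (β − φ) mod 2π = 5.092544 rad → L = 6.53·(1.246492 + 8.798892 + 5.092544) = 6.53·15.137927 = 98.850666 m
RSR: p² = 2 + d² − 2cos(α−β) + 2d(sin β − sin α) = 78.111026; p = √p² = 8.838044; φ = atan2(cos α − cos β, d − sin α + sin β) = -0.005918 rad; t = (α − φ) mod 2π = 5.048555 rad, q = (φ − β) mod 2π = 1.178780 rad → L = 6.53·(5.048555 + 8.838044 + 1.178780) = 6.53·15.065379 = 98.376925 m
LSR: p² = d² − 2 + 2cos(α−β) + 2d(sin α + sin β) = 44.737643; p = √p² = 6.688620; φ = atan2(−cos α − cos β, d + sin α + sin β) − atan2(−2, p) = 0.189992 rad; t = (φ − α) mod 2π = 1.430540 rad, q = (φ − β) mod 2π = 1.374689 rad → L = 6.53·(1.430540 + 6.688620 + 1.374689) = 6.53·9.493850 = 61.994840 m
RSL: p² = d² − 2 + 2cos(α−β) − 2d(sin α + sin β) = 110.781402; p = √p² = 10.525274; φ = atan2(cos α + cos β, d − sin α − sin β) − atan2(2, p) = -0.122316 rad; t = (α − φ) mod 2π = 5.164954 rad, q = (β − φ) mod 2π = 5.220804 rad → L = 6.53·(5.164954 + 10.525274 + 5.220804) = 6.53·20.911032 = 136.549041 m
RLR: c = (6 − d² + 2cos(α−β) + 2d(sin α − sin β))/8 = -8.763878, |c| > 1 → infeasible
LRL: c = (6 − d² + 2cos(α−β) − 2d(sin α − sin β))/8 = -8.677562, |c| > 1 → infeasible
Shortest: LSR with L = 61.994840 m ≈ 61.9948 m
Convert LSR to answer units (arcs ×180/π): t = 1.430540·180/π = 81.9639°, p = ρ·p = 6.53·6.688620 = 43.6767 m, q = 1.374689·180/π = 78.7639°, L = 61.9948 m.

LSR: t = 81.9639°, p = 43.6767 m, q = 78.7639°, L = 61.9948 m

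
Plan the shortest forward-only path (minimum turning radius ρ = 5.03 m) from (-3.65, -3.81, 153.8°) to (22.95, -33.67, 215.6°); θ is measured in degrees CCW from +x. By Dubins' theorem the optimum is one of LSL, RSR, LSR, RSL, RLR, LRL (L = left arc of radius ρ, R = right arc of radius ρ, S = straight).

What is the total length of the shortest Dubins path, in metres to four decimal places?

Let ψ = atan2(Δy, Δx) = atan2(-29.86, 26.60) = -48.3046° be the start→goal bearing.
Normalize: d = |goal − start| / ρ = 39.989744/5.03 = 7.950247, α = (θ_start − ψ) mod 360° = 202.1046° = 3.527391 rad, β = (θ_goal − ψ) mod 360° = 263.9046° = 4.606004 rad.
Common terms: sin α = -0.376298, cos α = -0.926498, sin β = -0.994346, cos β = -0.106184, cos(α−β) = 0.472551, d² = 63.206431. Work in radians in the unit-radius frame; every candidate has L = ρ·(t + p + q).
LSL: p² = 2 + d² − 2cos(α−β) + 2d(sin α − sin β) = 74.088598; p = √p² = 8.607473; φ = atan2(cos β − cos α, d + sin α − sin β) = 0.095447 rad; t = (φ − α) mod 2π = 2.851242 rad, q = (β − φ) mod 2π = 4.510557 rad → L = 5.03·(2.851242 + 8.607473 + 4.510557) = 5.03·15.969272 = 80.325439 m
RSR: p² = 2 + d² − 2cos(α−β) + 2d(sin β − sin α) = 54.434061; p = √p² = 7.377944; φ = atan2(cos α − cos β, d − sin α + sin β) = -0.111415 rad; t = (α − φ) mod 2π = 3.638806 rad, q = (φ − β) mod 2π = 1.565766 rad → L = 5.03·(3.638806 + 7.377944 + 1.565766) = 5.03·12.582516 = 63.290056 m
LSR: p² = d² − 2 + 2cos(α−β) + 2d(sin α + sin β) = 40.357601; p = √p² = 6.352763; φ = atan2(−cos α − cos β, d + sin α + sin β) − atan2(−2, p) = 0.460682 rad; t = (φ − α) mod 2π = 3.216477 rad, q = (φ − β) mod 2π = 2.137864 rad → L = 5.03·(3.216477 + 6.352763 + 2.137864) = 5.03·11.707104 = 58.886735 m
RSL: p² = d² − 2 + 2cos(α−β) − 2d(sin α + sin β) = 83.945465; p = √p² = 9.162176; φ = atan2(cos α + cos β, d − sin α − sin β) − atan2(2, p) = -0.325260 rad; t = (α − φ) mod 2π = 3.852650 rad, q = (β − φ) mod 2π = 4.931264 rad → L = 5.03·(3.852650 + 9.162176 + 4.931264) = 5.03·17.946090 = 90.268832 m
RLR: c = (6 − d² + 2cos(α−β) + 2d(sin α − sin β))/8 = -5.804258, |c| > 1 → infeasible
LRL: c = (6 − d² + 2cos(α−β) − 2d(sin α − sin β))/8 = -8.261075, |c| > 1 → infeasible
Shortest: LSR with L = 58.886735 m ≈ 58.8867 m

58.8867 m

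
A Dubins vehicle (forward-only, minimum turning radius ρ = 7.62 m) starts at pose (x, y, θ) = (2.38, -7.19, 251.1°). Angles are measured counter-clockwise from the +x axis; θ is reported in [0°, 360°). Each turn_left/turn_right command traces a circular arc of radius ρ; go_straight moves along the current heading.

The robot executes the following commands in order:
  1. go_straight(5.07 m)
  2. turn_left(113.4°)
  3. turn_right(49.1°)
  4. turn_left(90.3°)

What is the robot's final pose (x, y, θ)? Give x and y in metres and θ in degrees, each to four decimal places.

set_pose: (x, y, θ) = (2.3800, -7.1900, 251.1000°), ρ = 7.62
go_straight(5.07): x += 5.07·cos θ, y += 5.07·sin θ → (0.7377, -11.9867, 251.1000°)
turn_left(113.4°): centre at ρ to the left, rotate +113.4° → (8.5448, -22.0514, 364.5000° ≡ 4.5000°)
turn_right(49.1°): centre at ρ to the right, rotate −49.1° → (14.4930, -24.2223, -44.6000° ≡ 315.4000°)
turn_left(90.3°): centre at ρ to the left, rotate +90.3° → (25.2970, -24.1186, 405.7000° ≡ 45.7000°)

(25.2970, -24.1186, 45.7000°)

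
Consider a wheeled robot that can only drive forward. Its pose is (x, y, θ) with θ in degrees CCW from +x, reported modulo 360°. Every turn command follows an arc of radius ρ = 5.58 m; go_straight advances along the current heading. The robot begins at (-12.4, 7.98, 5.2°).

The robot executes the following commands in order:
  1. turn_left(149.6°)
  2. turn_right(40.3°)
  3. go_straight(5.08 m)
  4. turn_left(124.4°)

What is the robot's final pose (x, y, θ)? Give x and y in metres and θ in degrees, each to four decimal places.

set_pose: (x, y, θ) = (-12.4000, 7.9800, 5.2000°), ρ = 5.58
turn_left(149.6°): centre at ρ to the left, rotate +149.6° → (-10.5299, 18.5860, 154.8000°)
turn_right(40.3°): centre at ρ to the right, rotate −40.3° → (-13.2316, 21.3209, 114.5000°)
go_straight(5.08): x += 5.08·cos θ, y += 5.08·sin θ → (-15.3383, 25.9435, 114.5000°)
turn_left(124.4°): centre at ρ to the left, rotate +124.4° → (-25.1938, 26.5118, 238.9000°)

(-25.1938, 26.5118, 238.9000°)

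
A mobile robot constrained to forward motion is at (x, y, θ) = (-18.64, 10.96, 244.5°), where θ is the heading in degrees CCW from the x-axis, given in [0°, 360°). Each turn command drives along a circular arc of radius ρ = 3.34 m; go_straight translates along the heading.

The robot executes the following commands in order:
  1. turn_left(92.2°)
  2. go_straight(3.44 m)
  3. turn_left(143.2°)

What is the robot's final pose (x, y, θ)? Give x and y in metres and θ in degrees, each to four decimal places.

set_pose: (x, y, θ) = (-18.6400, 10.9600, 244.5000°), ρ = 3.34
turn_left(92.2°): centre at ρ to the left, rotate +92.2° → (-16.9465, 6.4545, 336.7000°)
go_straight(3.44): x += 3.44·cos θ, y += 3.44·sin θ → (-13.7870, 5.0938, 336.7000°)
turn_left(143.2°): centre at ρ to the left, rotate +143.2° → (-9.5705, 9.8264, 479.9000° ≡ 119.9000°)

(-9.5705, 9.8264, 119.9000°)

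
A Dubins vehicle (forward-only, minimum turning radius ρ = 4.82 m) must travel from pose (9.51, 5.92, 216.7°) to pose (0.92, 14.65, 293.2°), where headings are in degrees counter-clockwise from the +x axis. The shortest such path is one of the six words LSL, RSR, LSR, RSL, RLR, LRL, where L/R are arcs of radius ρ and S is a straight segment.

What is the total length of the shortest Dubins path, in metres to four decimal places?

34.4142 m

Let ψ = atan2(Δy, Δx) = atan2(8.73, -8.59) = 134.5369° be the start→goal bearing.
Normalize: d = |goal − start| / ρ = 12.247490/4.82 = 2.540973, α = (θ_start − ψ) mod 360° = 82.1631° = 1.434017 rad, β = (θ_goal − ψ) mod 360° = 158.6631° = 2.769194 rad.
Common terms: sin α = 0.990660, cos α = 0.136353, sin β = 0.363851, cos β = -0.931457, cos(α−β) = 0.233445, d² = 6.456543. Work in radians in the unit-radius frame; every candidate has L = ρ·(t + p + q).
LSL: p² = 2 + d² − 2cos(α−β) + 2d(sin α − sin β) = 11.175064; p = √p² = 3.342913; φ = atan2(cos β − cos α, d + sin α − sin β) = -0.325123 rad; t = (φ − α) mod 2π = 4.524046 rad, q = (β − φ) mod 2π = 3.094317 rad → L = 4.82·(4.524046 + 3.342913 + 3.094317) = 4.82·10.961275 = 52.833344 m
RSR: p² = 2 + d² − 2cos(α−β) + 2d(sin β − sin α) = 4.804241; p = √p² = 2.191858; φ = atan2(cos α − cos β, d − sin α + sin β) = 0.508848 rad; t = (α − φ) mod 2π = 0.925169 rad, q = (φ − β) mod 2π = 4.022839 rad → L = 4.82·(0.925169 + 2.191858 + 4.022839) = 4.82·7.139866 = 34.414156 m
LSR: p² = d² − 2 + 2cos(α−β) + 2d(sin α + sin β) = 11.806986; p = √p² = 3.436130; φ = atan2(−cos α − cos β, d + sin α + sin β) − atan2(−2, p) = 0.728460 rad; t = (φ − α) mod 2π = 5.577628 rad, q = (φ − β) mod 2π = 4.242452 rad → L = 4.82·(5.577628 + 3.436130 + 4.242452) = 4.82·13.256210 = 63.894930 m
RSL: p² = d² − 2 + 2cos(α−β) − 2d(sin α + sin β) = -1.960118 < 0 → infeasible
RLR: c = (6 − d² + 2cos(α−β) + 2d(sin α − sin β))/8 = 0.399470; p = 2π − arccos c = 5.123327 rad; φ = atan2(cos α − cos β, d − sin α + sin β) = 0.508848 rad; t = (α − φ + p/2) mod 2π = 3.486833 rad, q = (α − β − t + p) mod 2π = 0.301318 rad → L = 4.82·(3.486833 + 5.123327 + 0.301318) = 4.82·8.911478 = 42.953324 m
LRL: c = (6 − d² + 2cos(α−β) − 2d(sin α − sin β))/8 = -0.396883; p = 2π − arccos c = 4.304271 rad; φ = atan2(cos β − cos α, d + sin α − sin β) = -0.325123 rad; t = (φ − α + p/2) mod 2π = 0.392995 rad, q = (β − α − t + p) mod 2π = 5.246452 rad → L = 4.82·(0.392995 + 4.304271 + 5.246452) = 4.82·9.943718 = 47.928720 m
Shortest: RSR with L = 34.414156 m ≈ 34.4142 m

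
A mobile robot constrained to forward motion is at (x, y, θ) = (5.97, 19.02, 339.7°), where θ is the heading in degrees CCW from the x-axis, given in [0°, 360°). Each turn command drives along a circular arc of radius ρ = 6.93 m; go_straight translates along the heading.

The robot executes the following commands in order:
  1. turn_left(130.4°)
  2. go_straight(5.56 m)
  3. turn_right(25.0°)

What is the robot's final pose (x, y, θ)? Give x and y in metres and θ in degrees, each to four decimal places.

set_pose: (x, y, θ) = (5.9700, 19.0200, 339.7000°), ρ = 6.93
turn_left(130.4°): centre at ρ to the left, rotate +130.4° → (14.8822, 27.9011, 470.1000° ≡ 110.1000°)
go_straight(5.56): x += 5.56·cos θ, y += 5.56·sin θ → (12.9714, 33.1225, 110.1000°)
turn_right(25.0°): centre at ρ to the right, rotate −25.0° → (12.5747, 36.0960, 85.1000°)

(12.5747, 36.0960, 85.1000°)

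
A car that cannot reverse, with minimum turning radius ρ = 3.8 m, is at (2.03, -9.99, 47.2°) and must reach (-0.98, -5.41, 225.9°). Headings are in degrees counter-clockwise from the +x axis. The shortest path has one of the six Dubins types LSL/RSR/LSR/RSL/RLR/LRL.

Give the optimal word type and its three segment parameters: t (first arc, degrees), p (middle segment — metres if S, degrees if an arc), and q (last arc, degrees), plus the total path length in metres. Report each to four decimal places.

RLR: t = 37.4377°, p = 242.4923°, q = 26.3545°, L = 20.3136 m

Let ψ = atan2(Δy, Δx) = atan2(4.58, -3.01) = 123.3131° be the start→goal bearing.
Normalize: d = |goal − start| / ρ = 5.480557/3.8 = 1.442252, α = (θ_start − ψ) mod 360° = 283.8869° = 4.954761 rad, β = (θ_goal − ψ) mod 360° = 102.5869° = 1.790479 rad.
Common terms: sin α = -0.970771, cos α = 0.240006, sin β = 0.975967, cos β = -0.217920, cos(α−β) = -0.999743, d² = 2.080090. Work in radians in the unit-radius frame; every candidate has L = ρ·(t + p + q).
LSL: p² = 2 + d² − 2cos(α−β) + 2d(sin α − sin β) = 0.464202; p = √p² = 0.681324; φ = atan2(cos β − cos α, d + sin α − sin β) = -2.404537 rad; t = (φ − α) mod 2π = 5.207073 rad, q = (β − φ) mod 2π = 4.195015 rad → L = 3.8·(5.207073 + 0.681324 + 4.195015) = 3.8·10.083413 = 38.316968 m
RSR: p² = 2 + d² − 2cos(α−β) + 2d(sin β − sin α) = 11.694948; p = √p² = 3.419788; φ = atan2(cos α − cos β, d − sin α + sin β) = 0.134308 rad; t = (α − φ) mod 2π = 4.820453 rad, q = (φ − β) mod 2π = 4.627015 rad → L = 3.8·(4.820453 + 3.419788 + 4.627015) = 3.8·12.867255 = 48.895569 m
LSR: p² = d² − 2 + 2cos(α−β) + 2d(sin α + sin β) = -1.904410 < 0 → infeasible
RSL: p² = d² − 2 + 2cos(α−β) − 2d(sin α + sin β) = -1.934381 < 0 → infeasible
RLR: c = (6 − d² + 2cos(α−β) + 2d(sin α − sin β))/8 = -0.461869; p = 2π − arccos c = 4.232288 rad; φ = atan2(cos α − cos β, d − sin α + sin β) = 0.134308 rad; t = (α − φ + p/2) mod 2π = 0.653411 rad, q = (α − β − t + p) mod 2π = 0.459973 rad → L = 3.8·(0.653411 + 4.232288 + 0.459973) = 3.8·5.345673 = 20.313558 m
LRL: c = (6 − d² + 2cos(α−β) − 2d(sin α − sin β))/8 = 0.941975; p = 2π − arccos c = 5.940854 rad; φ = atan2(cos β − cos α, d + sin α − sin β) = -2.404537 rad; t = (φ − α + p/2) mod 2π = 1.894315 rad, q = (β − α − t + p) mod 2π = 0.882257 rad → L = 3.8·(1.894315 + 5.940854 + 0.882257) = 3.8·8.717427 = 33.126221 m
Shortest: RLR with L = 20.313558 m ≈ 20.3136 m
Convert RLR to answer units (arcs ×180/π): t = 0.653411·180/π = 37.4377°, p = 4.232288·180/π = 242.4923°, q = 0.459973·180/π = 26.3545°, L = 20.3136 m.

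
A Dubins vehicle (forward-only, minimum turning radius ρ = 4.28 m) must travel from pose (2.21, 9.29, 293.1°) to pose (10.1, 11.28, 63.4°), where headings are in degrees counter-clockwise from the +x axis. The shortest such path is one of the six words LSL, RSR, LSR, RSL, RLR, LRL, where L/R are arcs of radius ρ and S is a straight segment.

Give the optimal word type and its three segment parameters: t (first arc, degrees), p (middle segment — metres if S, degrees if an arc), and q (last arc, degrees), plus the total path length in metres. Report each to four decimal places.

Let ψ = atan2(Δy, Δx) = atan2(1.99, 7.89) = 14.1558° be the start→goal bearing.
Normalize: d = |goal − start| / ρ = 8.137088/4.28 = 1.901189, α = (θ_start − ψ) mod 360° = 278.9442° = 4.868495 rad, β = (θ_goal − ψ) mod 360° = 49.2442° = 0.859474 rad.
Common terms: sin α = -0.987840, cos α = 0.155473, sin β = 0.757499, cos β = 0.652836, cos(α−β) = -0.646790, d² = 3.614519. Work in radians in the unit-radius frame; every candidate has L = ρ·(t + p + q).
LSL: p² = 2 + d² − 2cos(α−β) + 2d(sin α − sin β) = 0.271660; p = √p² = 0.521210; φ = atan2(cos β − cos α, d + sin α − sin β) = 1.267136 rad; t = (φ − α) mod 2π = 2.681826 rad, q = (β − φ) mod 2π = 5.875523 rad → L = 4.28·(2.681826 + 0.521210 + 5.875523) = 4.28·9.078559 = 38.856233 m
RSR: p² = 2 + d² − 2cos(α−β) + 2d(sin β − sin α) = 13.544537; p = √p² = 3.680290; φ = atan2(cos α − cos β, d − sin α + sin β) = -0.135557 rad; t = (α − φ) mod 2π = 5.004052 rad, q = (φ − β) mod 2π = 5.288154 rad → L = 4.28·(5.004052 + 3.680290 + 5.288154) = 4.28·13.972497 = 59.802287 m
LSR: p² = d² − 2 + 2cos(α−β) + 2d(sin α + sin β) = -0.554905 < 0 → infeasible
RSL: p² = d² − 2 + 2cos(α−β) − 2d(sin α + sin β) = 1.196783; p = √p² = 1.093976; φ = atan2(cos α + cos β, d − sin α − sin β) − atan2(2, p) = -0.707807 rad; t = (α − φ) mod 2π = 5.576302 rad, q = (β − φ) mod 2π = 1.567281 rad → L = 4.28·(5.576302 + 1.093976 + 1.567281) = 4.28·8.237559 = 35.256753 m
RLR: c = (6 − d² + 2cos(α−β) + 2d(sin α − sin β))/8 = -0.693067; p = 2π − arccos c = 3.946654 rad; φ = atan2(cos α − cos β, d − sin α + sin β) = -0.135557 rad; t = (α − φ + p/2) mod 2π = 0.694194 rad, q = (α − β − t + p) mod 2π = 0.978296 rad → L = 4.28·(0.694194 + 3.946654 + 0.978296) = 4.28·5.619144 = 24.049935 m
LRL: c = (6 − d² + 2cos(α−β) − 2d(sin α − sin β))/8 = 0.966043; p = 2π − arccos c = 6.021837 rad; φ = atan2(cos β − cos α, d + sin α − sin β) = 1.267136 rad; t = (φ − α + p/2) mod 2π = 5.692745 rad, q = (β − α − t + p) mod 2π = 2.603256 rad → L = 4.28·(5.692745 + 6.021837 + 2.603256) = 4.28·14.317839 = 61.280349 m
Shortest: RLR with L = 24.049935 m ≈ 24.0499 m
Convert RLR to answer units (arcs ×180/π): t = 0.694194·180/π = 39.7744°, p = 3.946654·180/π = 226.1266°, q = 0.978296·180/π = 56.0522°, L = 24.0499 m.

RLR: t = 39.7744°, p = 226.1266°, q = 56.0522°, L = 24.0499 m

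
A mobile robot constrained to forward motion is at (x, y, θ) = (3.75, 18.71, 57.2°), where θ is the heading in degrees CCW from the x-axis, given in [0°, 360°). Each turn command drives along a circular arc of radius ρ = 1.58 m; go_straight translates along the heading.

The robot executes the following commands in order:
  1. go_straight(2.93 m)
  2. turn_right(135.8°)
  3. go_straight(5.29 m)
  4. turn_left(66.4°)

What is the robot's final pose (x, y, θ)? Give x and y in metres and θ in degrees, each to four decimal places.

set_pose: (x, y, θ) = (3.7500, 18.7100, 57.2000°), ρ = 1.58
go_straight(2.93): x += 2.93·cos θ, y += 2.93·sin θ → (5.3372, 21.1729, 57.2000°)
turn_right(135.8°): centre at ρ to the right, rotate −135.8° → (8.2141, 20.6293, -78.6000° ≡ 281.4000°)
go_straight(5.29): x += 5.29·cos θ, y += 5.29·sin θ → (9.2597, 15.4436, 281.4000°)
turn_left(66.4°): centre at ρ to the left, rotate +66.4° → (10.4747, 14.2116, 347.8000°)

(10.4747, 14.2116, 347.8000°)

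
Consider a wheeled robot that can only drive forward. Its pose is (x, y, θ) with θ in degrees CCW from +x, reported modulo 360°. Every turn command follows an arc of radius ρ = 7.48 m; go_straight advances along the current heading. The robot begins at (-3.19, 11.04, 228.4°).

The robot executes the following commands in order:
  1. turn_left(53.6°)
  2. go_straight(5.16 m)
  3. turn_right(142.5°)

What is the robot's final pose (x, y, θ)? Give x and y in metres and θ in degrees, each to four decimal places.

set_pose: (x, y, θ) = (-3.1900, 11.0400, 228.4000°), ρ = 7.48
turn_left(53.6°): centre at ρ to the left, rotate +53.6° → (-4.9130, 4.5187, 282.0000°)
go_straight(5.16): x += 5.16·cos θ, y += 5.16·sin θ → (-3.8402, -0.5286, 282.0000°)
turn_right(142.5°): centre at ρ to the right, rotate −142.5° → (-16.0146, -7.7716, 139.5000°)

(-16.0146, -7.7716, 139.5000°)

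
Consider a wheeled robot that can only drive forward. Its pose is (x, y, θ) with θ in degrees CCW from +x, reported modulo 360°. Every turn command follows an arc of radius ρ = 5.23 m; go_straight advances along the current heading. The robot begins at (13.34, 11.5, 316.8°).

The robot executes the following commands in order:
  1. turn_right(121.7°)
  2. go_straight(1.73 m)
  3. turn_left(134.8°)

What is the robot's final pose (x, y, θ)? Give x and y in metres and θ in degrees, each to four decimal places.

set_pose: (x, y, θ) = (13.3400, 11.5000, 316.8000°), ρ = 5.23
turn_right(121.7°): centre at ρ to the right, rotate −121.7° → (11.1223, 2.6381, 195.1000°)
go_straight(1.73): x += 1.73·cos θ, y += 1.73·sin θ → (9.4520, 2.1874, 195.1000°)
turn_left(134.8°): centre at ρ to the left, rotate +134.8° → (8.1915, -7.3868, 329.9000°)

(8.1915, -7.3868, 329.9000°)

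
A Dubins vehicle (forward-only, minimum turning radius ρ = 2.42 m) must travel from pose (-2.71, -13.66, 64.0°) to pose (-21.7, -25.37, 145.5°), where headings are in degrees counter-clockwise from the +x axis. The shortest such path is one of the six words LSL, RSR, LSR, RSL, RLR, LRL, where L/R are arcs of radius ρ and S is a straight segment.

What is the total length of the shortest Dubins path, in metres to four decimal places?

Let ψ = atan2(Δy, Δx) = atan2(-11.71, -18.99) = -148.3403° be the start→goal bearing.
Normalize: d = |goal − start| / ρ = 22.310182/2.42 = 9.219083, α = (θ_start − ψ) mod 360° = 212.3403° = 3.706038 rad, β = (θ_goal − ψ) mod 360° = 293.8403° = 5.128481 rad.
Common terms: sin α = -0.534947, cos α = -0.844885, sin β = -0.914675, cos β = 0.404189, cos(α−β) = 0.147809, d² = 84.991496. Work in radians in the unit-radius frame; every candidate has L = ρ·(t + p + q).
LSL: p² = 2 + d² − 2cos(α−β) + 2d(sin α − sin β) = 93.697365; p = √p² = 9.679740; φ = atan2(cos β − cos α, d + sin α − sin β) = 0.129401 rad; t = (φ − α) mod 2π = 2.706548 rad, q = (β − φ) mod 2π = 4.999080 rad → L = 2.42·(2.706548 + 9.679740 + 4.999080) = 2.42·17.385369 = 42.072592 m
RSR: p² = 2 + d² − 2cos(α−β) + 2d(sin β − sin α) = 79.694391; p = √p² = 8.927171; φ = atan2(cos α − cos β, d − sin α + sin β) = -0.140379 rad; t = (α − φ) mod 2π = 3.846417 rad, q = (φ − β) mod 2π = 1.014325 rad → L = 2.42·(3.846417 + 8.927171 + 1.014325) = 2.42·13.787913 = 33.366751 m
LSR: p² = d² − 2 + 2cos(α−β) + 2d(sin α + sin β) = 56.558731; p = √p² = 7.520554; φ = atan2(−cos α − cos β, d + sin α + sin β) − atan2(−2, p) = 0.316583 rad; t = (φ − α) mod 2π = 2.893730 rad, q = (φ − β) mod 2π = 1.471287 rad → L = 2.42·(2.893730 + 7.520554 + 1.471287) = 2.42·11.885570 = 28.763080 m
RSL: p² = d² − 2 + 2cos(α−β) − 2d(sin α + sin β) = 110.015500; p = √p² = 10.488827; φ = atan2(cos α + cos β, d − sin α − sin β) − atan2(2, p) = -0.229701 rad; t = (α − φ) mod 2π = 3.935739 rad, q = (β − φ) mod 2π = 5.358183 rad → L = 2.42·(3.935739 + 10.488827 + 5.358183) = 2.42·19.782749 = 47.874253 m
RLR: c = (6 − d² + 2cos(α−β) + 2d(sin α − sin β))/8 = -8.961799, |c| > 1 → infeasible
LRL: c = (6 − d² + 2cos(α−β) − 2d(sin α − sin β))/8 = -10.712171, |c| > 1 → infeasible
Shortest: LSR with L = 28.763080 m ≈ 28.7631 m

28.7631 m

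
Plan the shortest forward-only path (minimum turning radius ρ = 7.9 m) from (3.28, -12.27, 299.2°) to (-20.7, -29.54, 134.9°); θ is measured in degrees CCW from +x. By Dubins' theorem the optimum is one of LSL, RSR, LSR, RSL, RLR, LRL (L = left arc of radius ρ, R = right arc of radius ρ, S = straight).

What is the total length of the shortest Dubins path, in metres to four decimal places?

Let ψ = atan2(Δy, Δx) = atan2(-17.27, -23.98) = -144.2392° be the start→goal bearing.
Normalize: d = |goal − start| / ρ = 29.551536/7.9 = 3.740701, α = (θ_start − ψ) mod 360° = 83.4392° = 1.456289 rad, β = (θ_goal − ψ) mod 360° = 279.1392° = 4.871898 rad.
Common terms: sin α = 0.993451, cos α = 0.114258, sin β = -0.987305, cos β = 0.158833, cos(α−β) = -0.962692, d² = 13.992842. Work in radians in the unit-radius frame; every candidate has L = ρ·(t + p + q).
LSL: p² = 2 + d² − 2cos(α−β) + 2d(sin α − sin β) = 32.737061; p = √p² = 5.721631; φ = atan2(cos β − cos α, d + sin α − sin β) = 0.007791 rad; t = (φ − α) mod 2π = 4.834688 rad, q = (β − φ) mod 2π = 4.864107 rad → L = 7.9·(4.834688 + 5.721631 + 4.864107) = 7.9·15.420426 = 121.821363 m
RSR: p² = 2 + d² − 2cos(α−β) + 2d(sin β − sin α) = 3.099391; p = √p² = 1.760509; φ = atan2(cos α − cos β, d − sin α + sin β) = -0.025323 rad; t = (α − φ) mod 2π = 1.481611 rad, q = (φ − β) mod 2π = 1.385965 rad → L = 7.9·(1.481611 + 1.760509 + 1.385965) = 7.9·4.628085 = 36.561869 m
LSR: p² = d² − 2 + 2cos(α−β) + 2d(sin α + sin β) = 10.113438; p = √p² = 3.180163; φ = atan2(−cos α − cos β, d + sin α + sin β) − atan2(−2, p) = 0.488641 rad; t = (φ − α) mod 2π = 5.315538 rad, q = (φ − β) mod 2π = 1.899928 rad → L = 7.9·(5.315538 + 3.180163 + 1.899928) = 7.9·10.395629 = 82.125470 m
RSL: p² = d² − 2 + 2cos(α−β) − 2d(sin α + sin β) = 10.021480; p = √p² = 3.165672; φ = atan2(cos α + cos β, d − sin α − sin β) − atan2(2, p) = -0.490463 rad; t = (α − φ) mod 2π = 1.946751 rad, q = (β − φ) mod 2π = 5.362360 rad → L = 7.9·(1.946751 + 3.165672 + 5.362360) = 7.9·10.474784 = 82.750792 m
RLR: c = (6 − d² + 2cos(α−β) + 2d(sin α − sin β))/8 = 0.612576; p = 2π − arccos c = 5.371705 rad; φ = atan2(cos α − cos β, d − sin α + sin β) = -0.025323 rad; t = (α − φ + p/2) mod 2π = 4.167463 rad, q = (α − β − t + p) mod 2π = 4.071817 rad → L = 7.9·(4.167463 + 5.371705 + 4.071817) = 7.9·13.610985 = 107.526785 m
LRL: c = (6 − d² + 2cos(α−β) − 2d(sin α − sin β))/8 = -3.092133, |c| > 1 → infeasible
Shortest: RSR with L = 36.561869 m ≈ 36.5619 m

36.5619 m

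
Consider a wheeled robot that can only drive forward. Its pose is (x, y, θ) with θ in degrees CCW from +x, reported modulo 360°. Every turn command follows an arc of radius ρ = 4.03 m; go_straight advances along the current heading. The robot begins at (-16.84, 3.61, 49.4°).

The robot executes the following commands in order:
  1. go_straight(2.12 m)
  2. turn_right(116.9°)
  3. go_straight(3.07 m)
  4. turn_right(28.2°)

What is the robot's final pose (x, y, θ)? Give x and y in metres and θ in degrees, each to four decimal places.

(-7.2156, -0.6395, 264.3000°)

set_pose: (x, y, θ) = (-16.8400, 3.6100, 49.4000°), ρ = 4.03
go_straight(2.12): x += 2.12·cos θ, y += 2.12·sin θ → (-15.4604, 5.2197, 49.4000°)
turn_right(116.9°): centre at ρ to the right, rotate −116.9° → (-8.6773, 4.1392, -67.5000° ≡ 292.5000°)
go_straight(3.07): x += 3.07·cos θ, y += 3.07·sin θ → (-7.5024, 1.3029, 292.5000°)
turn_right(28.2°): centre at ρ to the right, rotate −28.2° → (-7.2156, -0.6395, 264.3000°)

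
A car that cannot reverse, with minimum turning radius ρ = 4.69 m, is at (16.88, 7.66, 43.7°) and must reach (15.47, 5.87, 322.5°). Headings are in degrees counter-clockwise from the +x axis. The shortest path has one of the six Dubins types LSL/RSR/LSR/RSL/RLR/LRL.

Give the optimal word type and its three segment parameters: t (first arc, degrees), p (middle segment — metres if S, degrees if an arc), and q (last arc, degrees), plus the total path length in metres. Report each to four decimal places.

Let ψ = atan2(Δy, Δx) = atan2(-1.79, -1.41) = -128.2278° be the start→goal bearing.
Normalize: d = |goal − start| / ρ = 2.278640/4.69 = 0.485851, α = (θ_start − ψ) mod 360° = 171.9278° = 3.000707 rad, β = (θ_goal − ψ) mod 360° = 90.7278° = 1.583500 rad.
Common terms: sin α = 0.140420, cos α = -0.990092, sin β = 0.999919, cos β = -0.012703, cos(α−β) = 0.152986, d² = 0.236051. Work in radians in the unit-radius frame; every candidate has L = ρ·(t + p + q).
LSL: p² = 2 + d² − 2cos(α−β) + 2d(sin α − sin β) = 1.094903; p = √p² = 1.046376; φ = atan2(cos β − cos α, d + sin α − sin β) = 1.935945 rad; t = (φ − α) mod 2π = 5.218423 rad, q = (β − φ) mod 2π = 5.930740 rad → L = 4.69·(5.218423 + 1.046376 + 5.930740) = 4.69·12.195539 = 57.197079 m
RSR: p² = 2 + d² − 2cos(α−β) + 2d(sin β − sin α) = 2.765256; p = √p² = 1.662906; φ = atan2(cos α − cos β, d − sin α + sin β) = -0.628287 rad; t = (α − φ) mod 2π = 3.628994 rad, q = (φ − β) mod 2π = 4.071399 rad → L = 4.69·(3.628994 + 1.662906 + 4.071399) = 4.69·9.363299 = 43.913870 m
LSR: p² = d² − 2 + 2cos(α−β) + 2d(sin α + sin β) = -0.349908 < 0 → infeasible
RSL: p² = d² − 2 + 2cos(α−β) − 2d(sin α + sin β) = -2.566047 < 0 → infeasible
RLR: c = (6 − d² + 2cos(α−β) + 2d(sin α − sin β))/8 = 0.654343; p = 2π − arccos c = 5.425702 rad; φ = atan2(cos α − cos β, d − sin α + sin β) = -0.628287 rad; t = (α − φ + p/2) mod 2π = 0.058660 rad, q = (α − β − t + p) mod 2π = 0.501065 rad → L = 4.69·(0.058660 + 5.425702 + 0.501065) = 4.69·5.985427 = 28.071653 m
LRL: c = (6 − d² + 2cos(α−β) − 2d(sin α − sin β))/8 = 0.863137; p = 2π − arccos c = 5.753839 rad; φ = atan2(cos β − cos α, d + sin α − sin β) = 1.935945 rad; t = (φ − α + p/2) mod 2π = 1.812157 rad, q = (β − α − t + p) mod 2π = 2.524474 rad → L = 4.69·(1.812157 + 5.753839 + 2.524474) = 4.69·10.090470 = 47.324304 m
Shortest: RLR with L = 28.071653 m ≈ 28.0717 m
Convert RLR to answer units (arcs ×180/π): t = 0.058660·180/π = 3.3610°, p = 5.425702·180/π = 310.8699°, q = 0.501065·180/π = 28.7089°, L = 28.0717 m.

RLR: t = 3.3610°, p = 310.8699°, q = 28.7089°, L = 28.0717 m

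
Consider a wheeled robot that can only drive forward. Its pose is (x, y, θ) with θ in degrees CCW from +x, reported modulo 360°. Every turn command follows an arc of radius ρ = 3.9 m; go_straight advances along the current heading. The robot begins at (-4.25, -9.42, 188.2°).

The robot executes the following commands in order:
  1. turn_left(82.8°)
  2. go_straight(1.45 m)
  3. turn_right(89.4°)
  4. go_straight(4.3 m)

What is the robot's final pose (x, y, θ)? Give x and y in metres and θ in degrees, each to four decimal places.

(-15.6567, -18.8846, 181.6000°)

set_pose: (x, y, θ) = (-4.2500, -9.4200, 188.2000°), ρ = 3.9
turn_left(82.8°): centre at ρ to the left, rotate +82.8° → (-7.5932, -13.3482, 271.0000°)
go_straight(1.45): x += 1.45·cos θ, y += 1.45·sin θ → (-7.5678, -14.7980, 271.0000°)
turn_right(89.4°): centre at ρ to the right, rotate −89.4° → (-11.3584, -18.7645, 181.6000°)
go_straight(4.3): x += 4.3·cos θ, y += 4.3·sin θ → (-15.6567, -18.8846, 181.6000°)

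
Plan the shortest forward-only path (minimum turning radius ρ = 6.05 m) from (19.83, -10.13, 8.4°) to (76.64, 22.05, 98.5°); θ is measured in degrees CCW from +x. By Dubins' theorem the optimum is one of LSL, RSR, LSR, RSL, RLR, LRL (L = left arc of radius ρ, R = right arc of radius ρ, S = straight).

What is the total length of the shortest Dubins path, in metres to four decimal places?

67.0819 m

Let ψ = atan2(Δy, Δx) = atan2(32.18, 56.81) = 29.5294° be the start→goal bearing.
Normalize: d = |goal − start| / ρ = 65.291106/6.05 = 10.791918, α = (θ_start − ψ) mod 360° = 338.8706° = 5.914408 rad, β = (θ_goal − ψ) mod 360° = 68.9706° = 1.203765 rad.
Common terms: sin α = -0.360475, cos α = 0.932769, sin β = 0.933397, cos β = 0.358846, cos(α−β) = -0.001745, d² = 116.465501. Work in radians in the unit-radius frame; every candidate has L = ρ·(t + p + q).
LSL: p² = 2 + d² − 2cos(α−β) + 2d(sin α − sin β) = 90.542279; p = √p² = 9.515371; φ = atan2(cos β − cos α, d + sin α − sin β) = -0.060352 rad; t = (φ − α) mod 2π = 0.308425 rad, q = (β − φ) mod 2π = 1.264117 rad → L = 6.05·(0.308425 + 9.515371 + 1.264117) = 6.05·11.087912 = 67.081870 m
RSR: p² = 2 + d² − 2cos(α−β) + 2d(sin β − sin α) = 146.395704; p = √p² = 12.099409; φ = atan2(cos α − cos β, d − sin α + sin β) = 0.047452 rad; t = (α − φ) mod 2π = 5.866957 rad, q = (φ − β) mod 2π = 5.126872 rad → L = 6.05·(5.866957 + 12.099409 + 5.126872) = 6.05·23.093238 = 139.714091 m
LSR: p² = d² − 2 + 2cos(α−β) + 2d(sin α + sin β) = 126.827859; p = √p² = 11.261788; φ = atan2(−cos α − cos β, d + sin α + sin β) − atan2(−2, p) = 0.062595 rad; t = (φ − α) mod 2π = 0.431372 rad, q = (φ − β) mod 2π = 5.142015 rad → L = 6.05·(0.431372 + 11.261788 + 5.142015) = 6.05·16.835175 = 101.852806 m
RSL: p² = d² − 2 + 2cos(α−β) − 2d(sin α + sin β) = 102.096162; p = √p² = 10.104265; φ = atan2(cos α + cos β, d − sin α − sin β) − atan2(2, p) = -0.069684 rad; t = (α − φ) mod 2π = 5.984092 rad, q = (β − φ) mod 2π = 1.273448 rad → L = 6.05·(5.984092 + 10.104265 + 1.273448) = 6.05·17.361805 = 105.038917 m
RLR: c = (6 − d² + 2cos(α−β) + 2d(sin α − sin β))/8 = -17.299463, |c| > 1 → infeasible
LRL: c = (6 − d² + 2cos(α−β) − 2d(sin α − sin β))/8 = -10.317785, |c| > 1 → infeasible
Shortest: LSL with L = 67.081870 m ≈ 67.0819 m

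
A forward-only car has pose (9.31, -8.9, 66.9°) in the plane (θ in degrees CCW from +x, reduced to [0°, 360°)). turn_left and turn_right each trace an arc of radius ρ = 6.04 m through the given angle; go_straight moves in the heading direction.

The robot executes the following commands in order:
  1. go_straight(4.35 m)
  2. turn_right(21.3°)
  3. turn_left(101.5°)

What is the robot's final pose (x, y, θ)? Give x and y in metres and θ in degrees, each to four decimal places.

set_pose: (x, y, θ) = (9.3100, -8.9000, 66.9000°), ρ = 6.04
go_straight(4.35): x += 4.35·cos θ, y += 4.35·sin θ → (11.0167, -4.8988, 66.9000°)
turn_right(21.3°): centre at ρ to the right, rotate −21.3° → (12.2570, -3.0425, 45.6000°)
turn_left(101.5°): centre at ρ to the left, rotate +101.5° → (11.2223, 6.2547, 147.1000°)

(11.2223, 6.2547, 147.1000°)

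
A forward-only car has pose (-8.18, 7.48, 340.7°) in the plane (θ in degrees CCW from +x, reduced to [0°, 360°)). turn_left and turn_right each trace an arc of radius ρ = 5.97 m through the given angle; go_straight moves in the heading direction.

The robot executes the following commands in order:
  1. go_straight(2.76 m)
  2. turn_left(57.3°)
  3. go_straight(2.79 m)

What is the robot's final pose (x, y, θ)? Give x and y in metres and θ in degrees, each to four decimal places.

set_pose: (x, y, θ) = (-8.1800, 7.4800, 340.7000°), ρ = 5.97
go_straight(2.76): x += 2.76·cos θ, y += 2.76·sin θ → (-5.5751, 6.5678, 340.7000°)
turn_left(57.3°): centre at ρ to the left, rotate +57.3° → (0.0736, 7.4978, 398.0000° ≡ 38.0000°)
go_straight(2.79): x += 2.79·cos θ, y += 2.79·sin θ → (2.2721, 9.2155, 38.0000°)

(2.2721, 9.2155, 38.0000°)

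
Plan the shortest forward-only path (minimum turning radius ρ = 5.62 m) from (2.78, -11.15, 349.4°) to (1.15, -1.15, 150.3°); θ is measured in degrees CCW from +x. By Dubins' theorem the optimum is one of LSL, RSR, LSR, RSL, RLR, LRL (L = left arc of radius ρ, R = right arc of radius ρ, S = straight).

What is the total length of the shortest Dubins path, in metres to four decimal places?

28.9792 m

Let ψ = atan2(Δy, Δx) = atan2(10.00, -1.63) = 99.2578° be the start→goal bearing.
Normalize: d = |goal − start| / ρ = 10.131974/5.62 = 1.802842, α = (θ_start − ψ) mod 360° = 250.1422° = 4.365805 rad, β = (θ_goal − ψ) mod 360° = 51.0422° = 0.890855 rad.
Common terms: sin α = -0.940539, cos α = -0.339687, sin β = 0.777609, cos β = 0.628748, cos(α−β) = -0.944949, d² = 3.250241. Work in radians in the unit-radius frame; every candidate has L = ρ·(t + p + q).
LSL: p² = 2 + d² − 2cos(α−β) + 2d(sin α − sin β) = 0.945039; p = √p² = 0.972131; φ = atan2(cos β − cos α, d + sin α − sin β) = 1.483563 rad; t = (φ − α) mod 2π = 3.400943 rad, q = (β − φ) mod 2π = 5.690477 rad → L = 5.62·(3.400943 + 0.972131 + 5.690477) = 5.62·10.063551 = 56.557157 m
RSR: p² = 2 + d² − 2cos(α−β) + 2d(sin β − sin α) = 13.335238; p = √p² = 3.651745; φ = atan2(cos α − cos β, d − sin α + sin β) = -0.268409 rad; t = (α − φ) mod 2π = 4.634214 rad, q = (φ − β) mod 2π = 5.123922 rad → L = 5.62·(4.634214 + 3.651745 + 5.123922) = 5.62·13.409880 = 75.363528 m
LSR: p² = d² − 2 + 2cos(α−β) + 2d(sin α + sin β) = -1.227129 < 0 → infeasible
RSL: p² = d² − 2 + 2cos(α−β) − 2d(sin α + sin β) = -0.052186 < 0 → infeasible
RLR: c = (6 − d² + 2cos(α−β) + 2d(sin α − sin β))/8 = -0.666905; p = 2π − arccos c = 3.982342 rad; φ = atan2(cos α − cos β, d − sin α + sin β) = -0.268409 rad; t = (α − φ + p/2) mod 2π = 0.342200 rad, q = (α − β − t + p) mod 2π = 0.831907 rad → L = 5.62·(0.342200 + 3.982342 + 0.831907) = 5.62·5.156449 = 28.979243 m
LRL: c = (6 − d² + 2cos(α−β) − 2d(sin α − sin β))/8 = 0.881870; p = 2π − arccos c = 5.792203 rad; φ = atan2(cos β − cos α, d + sin α − sin β) = 1.483563 rad; t = (φ − α + p/2) mod 2π = 0.013860 rad, q = (β − α − t + p) mod 2π = 2.303393 rad → L = 5.62·(0.013860 + 5.792203 + 2.303393) = 5.62·8.109456 = 45.575140 m
Shortest: RLR with L = 28.979243 m ≈ 28.9792 m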